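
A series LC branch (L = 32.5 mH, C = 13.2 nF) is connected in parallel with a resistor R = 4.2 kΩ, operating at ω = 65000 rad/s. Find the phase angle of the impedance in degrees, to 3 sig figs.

X_L = ωL = 2110 Ω
X_C = 1/(ωC) = 1170 Ω
Branch 1: Z₁ = R = 4200 Ω
Branch 2 (series LC): Z₂ = j(X_L − X_C) = j947 Ω
Parallel: Z = Z₁Z₂/(Z₁+Z₂), |Z| = 924 Ω, ∠Z = 77.3°

77.3°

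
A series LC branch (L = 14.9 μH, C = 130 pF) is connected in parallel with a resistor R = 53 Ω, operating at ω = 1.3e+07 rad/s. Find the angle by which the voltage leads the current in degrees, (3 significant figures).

X_L = ωL = 194 Ω
X_C = 1/(ωC) = 592 Ω
Branch 1: Z₁ = R = 53.0 Ω
Branch 2 (series LC): Z₂ = j(X_L − X_C) = −j398 Ω
Parallel: Z = Z₁Z₂/(Z₁+Z₂), |Z| = 52.5 Ω, ∠Z = -7.58°

-7.58°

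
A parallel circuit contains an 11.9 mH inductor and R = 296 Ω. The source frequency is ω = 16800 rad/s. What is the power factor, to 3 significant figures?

X_L = ωL = 200 Ω
Parallel: admittances add. Y = 1/R + 1/(jωL)
Y = (0.00338 − j0.00500) S
|Y| = 0.00604 S → |Z| = 1/|Y| = 166 Ω, ∠Z = −∠Y = 56.0°
cos φ = cos(56.0°) = 0.560

0.560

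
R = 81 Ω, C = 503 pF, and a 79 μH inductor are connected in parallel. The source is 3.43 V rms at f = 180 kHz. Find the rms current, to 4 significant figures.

55.87 mA

ω = 2πf = 1.131e+06 rad/s
X_L = ωL = 89.35 Ω
X_C = 1/(ωC) = 1758 Ω
Parallel: admittances add. Y = 1/R + 1/(jωL) + jωC
Y = (0.01235 − j0.01062) S
|Y| = 0.01629 S → |Z| = 1/|Y| = 61.40 Ω, ∠Z = −∠Y = 40.71°
I = V/|Z| = 3.43/61.40 = 55.87 mA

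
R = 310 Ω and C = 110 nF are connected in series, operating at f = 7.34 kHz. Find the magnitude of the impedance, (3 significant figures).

ω = 2πf = 46120 rad/s
X_C = 1/(ωC) = 197 Ω
Z = 310 − j197 Ω
|Z| = √(310² + 197²) = 367 Ω

367 Ω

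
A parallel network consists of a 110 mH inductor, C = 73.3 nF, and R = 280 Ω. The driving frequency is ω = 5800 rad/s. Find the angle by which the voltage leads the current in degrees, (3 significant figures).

17.7°

X_L = ωL = 638 Ω
X_C = 1/(ωC) = 2350 Ω
Parallel: admittances add. Y = 1/R + 1/(jωL) + jωC
Y = (0.00357 − j0.00114) S
|Y| = 0.00375 S → |Z| = 1/|Y| = 267 Ω, ∠Z = −∠Y = 17.7°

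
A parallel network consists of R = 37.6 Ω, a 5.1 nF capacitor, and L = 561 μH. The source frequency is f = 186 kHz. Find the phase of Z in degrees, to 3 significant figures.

ω = 2πf = 1.169e+06 rad/s
X_L = ωL = 656 Ω
X_C = 1/(ωC) = 168 Ω
Parallel: admittances add. Y = 1/R + 1/(jωL) + jωC
Y = (0.0266 + j0.00443) S
|Y| = 0.0270 S → |Z| = 1/|Y| = 37.1 Ω, ∠Z = −∠Y = -9.47°

-9.47°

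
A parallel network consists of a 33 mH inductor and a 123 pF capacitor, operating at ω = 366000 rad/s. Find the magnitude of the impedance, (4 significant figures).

X_L = ωL = 12080 Ω
X_C = 1/(ωC) = 22210 Ω
Parallel: admittances add. Y = 1/(jωL) + jωC
Y = (0 − j3.778e-05) S
|Y| = 3.778e-05 S → |Z| = 1/|Y| = 26470 Ω, ∠Z = −∠Y = 90.00°

26470 Ω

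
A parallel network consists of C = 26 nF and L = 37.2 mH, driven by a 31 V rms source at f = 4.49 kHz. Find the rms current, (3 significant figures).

ω = 2πf = 28210 rad/s
X_L = ωL = 1050 Ω
X_C = 1/(ωC) = 1360 Ω
Parallel: admittances add. Y = 1/(jωL) + jωC
Y = (0 − j0.000219) S
|Y| = 0.000219 S → |Z| = 1/|Y| = 4560 Ω, ∠Z = −∠Y = 90.0°
I = V/|Z| = 31/4560 = 6.80 mA

6.80 mA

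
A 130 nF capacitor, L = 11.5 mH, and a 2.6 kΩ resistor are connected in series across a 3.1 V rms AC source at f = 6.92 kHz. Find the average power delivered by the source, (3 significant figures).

3.64 mW

ω = 2πf = 43480 rad/s
X_L = ωL = 500 Ω
X_C = 1/(ωC) = 177 Ω
Net reactance X = X_L − X_C = 323 Ω
Z = 2600 + j323 Ω
|Z| = √(2600² + 323²) = 2620 Ω
∠Z = arctan(323/2600) = 7.08°
I = V/|Z| = 1.18 mA
P = VI cos φ = 3.1 × 0.00118 × cos(7.08°) = 3.64 mW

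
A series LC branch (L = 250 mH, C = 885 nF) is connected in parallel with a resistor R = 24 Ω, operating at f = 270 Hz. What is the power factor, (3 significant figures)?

ω = 2πf = 1696 rad/s
X_L = ωL = 424 Ω
X_C = 1/(ωC) = 666 Ω
Branch 1: Z₁ = R = 24.0 Ω
Branch 2 (series LC): Z₂ = j(X_L − X_C) = −j242 Ω
Parallel: Z = Z₁Z₂/(Z₁+Z₂), |Z| = 23.9 Ω, ∠Z = -5.66°
cos φ = cos(-5.66°) = 0.995

0.995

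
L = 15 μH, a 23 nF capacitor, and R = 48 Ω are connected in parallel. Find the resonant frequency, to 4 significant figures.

271.0 kHz

ω₀ = 1/√(LC) = 1/√(1.5e-05 × 2.3e-08) = 1.703e+06 rad/s
f₀ = ω₀/(2π) = 271.0 kHz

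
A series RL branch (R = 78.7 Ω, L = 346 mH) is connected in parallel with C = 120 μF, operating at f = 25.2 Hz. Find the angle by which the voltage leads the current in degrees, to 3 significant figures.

-56.7°

ω = 2πf = 158.3 rad/s
X_L = ωL = 54.8 Ω
X_C = 1/(ωC) = 52.6 Ω
Branch 1 (R+jX_L): Z₁ = 78.7 + j54.8 Ω, |Z₁| = 95.9 Ω
Branch 2 (−jX_C): Z₂ = −j52.6 Ω
Parallel: Z = Z₁Z₂/(Z₁+Z₂), |Z| = 64.1 Ω, ∠Z = -56.7°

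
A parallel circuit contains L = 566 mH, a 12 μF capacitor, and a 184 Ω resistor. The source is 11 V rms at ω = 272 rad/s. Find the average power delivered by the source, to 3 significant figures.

X_L = ωL = 154 Ω
X_C = 1/(ωC) = 306 Ω
Parallel: admittances add. Y = 1/R + 1/(jωL) + jωC
Y = (0.00543 − j0.00323) S
|Y| = 0.00632 S → |Z| = 1/|Y| = 158 Ω, ∠Z = −∠Y = 30.7°
I = V/|Z| = 69.6 mA
P = VI cos φ = 11 × 0.0696 × cos(30.7°) = 658 mW

658 mW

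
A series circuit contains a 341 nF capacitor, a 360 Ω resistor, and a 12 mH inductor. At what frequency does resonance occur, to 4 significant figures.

2.488 kHz

ω₀ = 1/√(LC) = 1/√(0.012 × 3.41e-07) = 15630 rad/s
f₀ = ω₀/(2π) = 2.488 kHz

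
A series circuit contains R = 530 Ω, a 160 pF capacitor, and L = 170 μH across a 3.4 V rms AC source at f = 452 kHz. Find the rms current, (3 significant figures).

ω = 2πf = 2.84e+06 rad/s
X_L = ωL = 483 Ω
X_C = 1/(ωC) = 2200 Ω
Net reactance X = X_L − X_C = -1720 Ω
Z = 530 − j1720 Ω
|Z| = √(530² + 1720²) = 1800 Ω
I = V/|Z| = 3.4/1800 = 1.89 mA

1.89 mA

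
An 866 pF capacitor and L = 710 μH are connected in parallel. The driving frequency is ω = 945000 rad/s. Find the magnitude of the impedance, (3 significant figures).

X_L = ωL = 671 Ω
X_C = 1/(ωC) = 1220 Ω
Parallel: admittances add. Y = 1/(jωL) + jωC
Y = (0 − j0.000672) S
|Y| = 0.000672 S → |Z| = 1/|Y| = 1490 Ω, ∠Z = −∠Y = 90.0°

1490 Ω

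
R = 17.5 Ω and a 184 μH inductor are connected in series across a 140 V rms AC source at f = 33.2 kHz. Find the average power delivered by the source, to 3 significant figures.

ω = 2πf = 208600 rad/s
X_L = ωL = 38.4 Ω
Z = 17.5 + j38.4 Ω
|Z| = √(17.5² + 38.4²) = 42.2 Ω
∠Z = arctan(38.4/17.5) = 65.5°
I = V/|Z| = 3.32 A
P = VI cos φ = 140 × 3.32 × cos(65.5°) = 193 W

193 W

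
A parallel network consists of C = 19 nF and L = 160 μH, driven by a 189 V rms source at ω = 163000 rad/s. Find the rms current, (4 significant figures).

6.662 A

X_L = ωL = 26.08 Ω
X_C = 1/(ωC) = 322.9 Ω
Parallel: admittances add. Y = 1/(jωL) + jωC
Y = (0 − j0.03525) S
|Y| = 0.03525 S → |Z| = 1/|Y| = 28.37 Ω, ∠Z = −∠Y = 90.00°
I = V/|Z| = 189/28.37 = 6.662 A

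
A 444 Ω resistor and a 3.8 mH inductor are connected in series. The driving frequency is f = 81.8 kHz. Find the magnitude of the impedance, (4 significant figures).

2003 Ω

ω = 2πf = 514000 rad/s
X_L = ωL = 1953 Ω
Z = 444.0 + j1953 Ω
|Z| = √(444.0² + 1953²) = 2003 Ω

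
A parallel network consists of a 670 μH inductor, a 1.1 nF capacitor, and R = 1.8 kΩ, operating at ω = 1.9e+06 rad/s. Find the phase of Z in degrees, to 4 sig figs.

-66.93°

X_L = ωL = 1273 Ω
X_C = 1/(ωC) = 478.5 Ω
Parallel: admittances add. Y = 1/R + 1/(jωL) + jωC
Y = (0.0005556 + j0.001304) S
|Y| = 0.001418 S → |Z| = 1/|Y| = 705.3 Ω, ∠Z = −∠Y = -66.93°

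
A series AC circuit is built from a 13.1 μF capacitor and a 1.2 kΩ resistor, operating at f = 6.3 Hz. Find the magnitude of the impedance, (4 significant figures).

2271 Ω

ω = 2πf = 39.58 rad/s
X_C = 1/(ωC) = 1928 Ω
Z = 1200 − j1928 Ω
|Z| = √(1200² + 1928²) = 2271 Ω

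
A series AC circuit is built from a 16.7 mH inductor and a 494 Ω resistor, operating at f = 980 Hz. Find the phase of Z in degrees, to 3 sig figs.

ω = 2πf = 6158 rad/s
X_L = ωL = 103 Ω
Z = 494 + j103 Ω
|Z| = √(494² + 103²) = 505 Ω
∠Z = arctan(103/494) = 11.8°

11.8°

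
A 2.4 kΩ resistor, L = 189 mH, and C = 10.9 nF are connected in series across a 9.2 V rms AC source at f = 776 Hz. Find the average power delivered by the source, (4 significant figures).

623.2 μW

ω = 2πf = 4876 rad/s
X_L = ωL = 921.5 Ω
X_C = 1/(ωC) = 18820 Ω
Net reactance X = X_L − X_C = -17890 Ω
Z = 2400 − j17890 Ω
|Z| = √(2400² + 17890²) = 18050 Ω
∠Z = arctan(-17890/2400) = -82.36°
I = V/|Z| = 509.6 μA
P = VI cos φ = 9.2 × 0.0005096 × cos(-82.36°) = 623.2 μW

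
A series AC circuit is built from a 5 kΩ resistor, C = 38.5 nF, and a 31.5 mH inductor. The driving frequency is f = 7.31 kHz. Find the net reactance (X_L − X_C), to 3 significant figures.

ω = 2πf = 45930 rad/s
X_L = ωL = 1450 Ω
X_C = 1/(ωC) = 566 Ω
X = 1450 − 566 = 881 Ω

881 Ω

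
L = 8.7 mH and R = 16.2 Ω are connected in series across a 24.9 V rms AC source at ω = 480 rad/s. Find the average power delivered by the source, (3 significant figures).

X_L = ωL = 4.18 Ω
Z = 16.2 + j4.18 Ω
|Z| = √(16.2² + 4.18²) = 16.7 Ω
∠Z = arctan(4.18/16.2) = 14.5°
I = V/|Z| = 1.49 A
P = VI cos φ = 24.9 × 1.49 × cos(14.5°) = 35.9 W

35.9 W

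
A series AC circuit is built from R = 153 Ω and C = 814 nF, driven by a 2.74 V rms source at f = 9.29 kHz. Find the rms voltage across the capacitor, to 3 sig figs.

0.373 V

ω = 2πf = 58370 rad/s
X_C = 1/(ωC) = 21.0 Ω
Z = 153 − j21.0 Ω
|Z| = √(153² + 21.0²) = 154 Ω
I = V/|Z| = 17.7 mA
V_C = I·|Z_C| = 0.0177 × 21.0 = 0.373 V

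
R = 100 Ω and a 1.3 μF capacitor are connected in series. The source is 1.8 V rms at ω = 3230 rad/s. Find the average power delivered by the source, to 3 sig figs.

X_C = 1/(ωC) = 238 Ω
Z = 100 − j238 Ω
|Z| = √(100² + 238²) = 258 Ω
∠Z = arctan(-238/100) = -67.2°
I = V/|Z| = 6.97 mA
P = VI cos φ = 1.8 × 0.00697 × cos(-67.2°) = 4.86 mW

4.86 mW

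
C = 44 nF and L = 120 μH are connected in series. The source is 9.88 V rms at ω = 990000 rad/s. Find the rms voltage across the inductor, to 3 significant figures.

12.2 V

X_L = ωL = 119 Ω
X_C = 1/(ωC) = 23.0 Ω
Net reactance X = X_L − X_C = 95.8 Ω
Z = j95.8 Ω
|Z| = √(0² + 95.8²) = 95.8 Ω
I = V/|Z| = 103 mA
V_L = I·|Z_L| = 0.103 × 119 = 12.2 V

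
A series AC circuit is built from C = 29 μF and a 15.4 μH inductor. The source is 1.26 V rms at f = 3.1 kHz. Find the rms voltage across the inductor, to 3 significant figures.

ω = 2πf = 19480 rad/s
X_L = ωL = 0.300 Ω
X_C = 1/(ωC) = 1.77 Ω
Net reactance X = X_L − X_C = -1.47 Ω
Z = − j1.47 Ω
|Z| = √(0² + 1.47²) = 1.47 Ω
I = V/|Z| = 857 mA
V_L = I·|Z_L| = 0.857 × 0.300 = 0.257 V

0.257 V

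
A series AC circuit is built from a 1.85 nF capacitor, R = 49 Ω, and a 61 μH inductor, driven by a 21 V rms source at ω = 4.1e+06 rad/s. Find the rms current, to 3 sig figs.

164 mA

X_L = ωL = 250 Ω
X_C = 1/(ωC) = 132 Ω
Net reactance X = X_L − X_C = 118 Ω
Z = 49.0 + j118 Ω
|Z| = √(49.0² + 118²) = 128 Ω
I = V/|Z| = 21/128 = 164 mA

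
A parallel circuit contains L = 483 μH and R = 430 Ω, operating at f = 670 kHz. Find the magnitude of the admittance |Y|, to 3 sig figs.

ω = 2πf = 4.21e+06 rad/s
X_L = ωL = 2030 Ω
Parallel: admittances add. Y = 1/R + 1/(jωL)
Y = (0.00233 − j0.000492) S
|Y| = 0.00238 S → |Z| = 1/|Y| = 421 Ω, ∠Z = −∠Y = 11.9°

2.38 mS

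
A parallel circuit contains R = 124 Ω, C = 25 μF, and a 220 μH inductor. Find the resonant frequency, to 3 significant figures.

ω₀ = 1/√(LC) = 1/√(0.00022 × 2.5e-05) = 13480 rad/s
f₀ = ω₀/(2π) = 2.15 kHz

2.15 kHz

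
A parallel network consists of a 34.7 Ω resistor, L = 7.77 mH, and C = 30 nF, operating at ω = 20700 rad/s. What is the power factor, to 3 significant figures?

0.982

X_L = ωL = 161 Ω
X_C = 1/(ωC) = 1610 Ω
Parallel: admittances add. Y = 1/R + 1/(jωL) + jωC
Y = (0.0288 − j0.00560) S
|Y| = 0.0294 S → |Z| = 1/|Y| = 34.1 Ω, ∠Z = −∠Y = 11.0°
cos φ = cos(11.0°) = 0.982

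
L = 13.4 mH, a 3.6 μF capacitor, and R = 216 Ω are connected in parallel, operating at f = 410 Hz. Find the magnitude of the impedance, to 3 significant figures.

ω = 2πf = 2576 rad/s
X_L = ωL = 34.5 Ω
X_C = 1/(ωC) = 108 Ω
Parallel: admittances add. Y = 1/R + 1/(jωL) + jωC
Y = (0.00463 − j0.0197) S
|Y| = 0.0202 S → |Z| = 1/|Y| = 49.4 Ω, ∠Z = −∠Y = 76.8°

49.4 Ω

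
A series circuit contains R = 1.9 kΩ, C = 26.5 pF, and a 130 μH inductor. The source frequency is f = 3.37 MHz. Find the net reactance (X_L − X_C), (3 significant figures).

971 Ω

ω = 2πf = 2.117e+07 rad/s
X_L = ωL = 2750 Ω
X_C = 1/(ωC) = 1780 Ω
X = 2750 − 1780 = 971 Ω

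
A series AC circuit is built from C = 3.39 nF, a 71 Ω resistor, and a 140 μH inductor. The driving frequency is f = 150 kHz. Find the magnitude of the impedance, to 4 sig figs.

ω = 2πf = 942500 rad/s
X_L = ωL = 131.9 Ω
X_C = 1/(ωC) = 313.0 Ω
Net reactance X = X_L − X_C = -181.0 Ω
Z = 71.00 − j181.0 Ω
|Z| = √(71.00² + 181.0²) = 194.5 Ω

194.5 Ω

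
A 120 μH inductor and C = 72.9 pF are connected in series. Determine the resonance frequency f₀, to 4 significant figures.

ω₀ = 1/√(LC) = 1/√(0.00012 × 7.29e-11) = 1.069e+07 rad/s
f₀ = ω₀/(2π) = 1.702 MHz

1.702 MHz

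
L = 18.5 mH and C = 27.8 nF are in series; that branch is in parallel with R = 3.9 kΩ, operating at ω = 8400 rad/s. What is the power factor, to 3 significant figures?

0.727

X_L = ωL = 155 Ω
X_C = 1/(ωC) = 4280 Ω
Branch 1: Z₁ = R = 3900 Ω
Branch 2 (series LC): Z₂ = j(X_L − X_C) = −j4130 Ω
Parallel: Z = Z₁Z₂/(Z₁+Z₂), |Z| = 2830 Ω, ∠Z = -43.4°
cos φ = cos(-43.4°) = 0.727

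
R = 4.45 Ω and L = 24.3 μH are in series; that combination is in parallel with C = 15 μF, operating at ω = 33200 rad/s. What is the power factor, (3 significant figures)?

X_L = ωL = 0.807 Ω
X_C = 1/(ωC) = 2.01 Ω
Branch 1 (R+jX_L): Z₁ = 4.45 + j0.807 Ω, |Z₁| = 4.52 Ω
Branch 2 (−jX_C): Z₂ = −j2.01 Ω
Parallel: Z = Z₁Z₂/(Z₁+Z₂), |Z| = 1.97 Ω, ∠Z = -64.6°
cos φ = cos(-64.6°) = 0.429

0.429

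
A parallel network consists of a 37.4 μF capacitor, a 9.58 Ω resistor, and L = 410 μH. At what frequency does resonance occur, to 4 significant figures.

1.285 kHz

ω₀ = 1/√(LC) = 1/√(0.00041 × 3.74e-05) = 8076 rad/s
f₀ = ω₀/(2π) = 1.285 kHz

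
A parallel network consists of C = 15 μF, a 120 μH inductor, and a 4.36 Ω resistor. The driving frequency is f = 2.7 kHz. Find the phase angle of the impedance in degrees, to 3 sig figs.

45.9°

ω = 2πf = 16960 rad/s
X_L = ωL = 2.04 Ω
X_C = 1/(ωC) = 3.93 Ω
Parallel: admittances add. Y = 1/R + 1/(jωL) + jωC
Y = (0.229 − j0.237) S
|Y| = 0.330 S → |Z| = 1/|Y| = 3.03 Ω, ∠Z = −∠Y = 45.9°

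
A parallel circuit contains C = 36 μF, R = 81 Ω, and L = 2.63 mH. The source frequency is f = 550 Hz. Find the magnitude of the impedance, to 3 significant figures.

ω = 2πf = 3456 rad/s
X_L = ωL = 9.09 Ω
X_C = 1/(ωC) = 8.04 Ω
Parallel: admittances add. Y = 1/R + 1/(jωL) + jωC
Y = (0.0123 + j0.0144) S
|Y| = 0.0190 S → |Z| = 1/|Y| = 52.8 Ω, ∠Z = −∠Y = -49.4°

52.8 Ω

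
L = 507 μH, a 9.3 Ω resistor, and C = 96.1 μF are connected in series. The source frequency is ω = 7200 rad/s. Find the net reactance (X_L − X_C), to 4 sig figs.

X_L = ωL = 3.650 Ω
X_C = 1/(ωC) = 1.445 Ω
X = 3.650 − 1.445 = 2.205 Ω

2.205 Ω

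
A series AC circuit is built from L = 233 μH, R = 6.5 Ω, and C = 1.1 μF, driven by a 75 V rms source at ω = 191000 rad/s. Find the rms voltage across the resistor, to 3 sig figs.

X_L = ωL = 44.5 Ω
X_C = 1/(ωC) = 4.76 Ω
Net reactance X = X_L − X_C = 39.7 Ω
Z = 6.50 + j39.7 Ω
|Z| = √(6.50² + 39.7²) = 40.3 Ω
I = V/|Z| = 1.86 A
V_R = I·|Z_R| = 1.86 × 6.50 = 12.1 V

12.1 V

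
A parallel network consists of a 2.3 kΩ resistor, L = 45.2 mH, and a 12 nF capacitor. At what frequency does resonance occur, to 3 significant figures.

ω₀ = 1/√(LC) = 1/√(0.0452 × 1.2e-08) = 42940 rad/s
f₀ = ω₀/(2π) = 6.83 kHz

6.83 kHz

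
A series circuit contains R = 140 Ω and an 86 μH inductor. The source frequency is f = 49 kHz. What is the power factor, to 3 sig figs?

ω = 2πf = 307900 rad/s
X_L = ωL = 26.5 Ω
Z = 140 + j26.5 Ω
|Z| = √(140² + 26.5²) = 142 Ω
∠Z = arctan(26.5/140) = 10.7°
cos φ = cos(10.7°) = 0.983

0.983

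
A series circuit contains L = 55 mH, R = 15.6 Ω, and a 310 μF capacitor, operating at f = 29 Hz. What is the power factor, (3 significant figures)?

ω = 2πf = 182.2 rad/s
X_L = ωL = 10.0 Ω
X_C = 1/(ωC) = 17.7 Ω
Net reactance X = X_L − X_C = -7.68 Ω
Z = 15.6 − j7.68 Ω
|Z| = √(15.6² + 7.68²) = 17.4 Ω
∠Z = arctan(-7.68/15.6) = -26.2°
cos φ = cos(-26.2°) = 0.897

0.897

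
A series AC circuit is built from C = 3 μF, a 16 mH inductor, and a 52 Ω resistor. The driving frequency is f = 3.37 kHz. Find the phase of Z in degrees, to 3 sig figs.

ω = 2πf = 21170 rad/s
X_L = ωL = 339 Ω
X_C = 1/(ωC) = 15.7 Ω
Net reactance X = X_L − X_C = 323 Ω
Z = 52.0 + j323 Ω
|Z| = √(52.0² + 323²) = 327 Ω
∠Z = arctan(323/52.0) = 80.9°

80.9°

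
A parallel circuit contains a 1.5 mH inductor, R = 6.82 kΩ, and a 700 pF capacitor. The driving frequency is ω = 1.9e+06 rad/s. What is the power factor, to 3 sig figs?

0.148

X_L = ωL = 2850 Ω
X_C = 1/(ωC) = 752 Ω
Parallel: admittances add. Y = 1/R + 1/(jωL) + jωC
Y = (0.000147 + j0.000979) S
|Y| = 0.000990 S → |Z| = 1/|Y| = 1010 Ω, ∠Z = −∠Y = -81.5°
cos φ = cos(-81.5°) = 0.148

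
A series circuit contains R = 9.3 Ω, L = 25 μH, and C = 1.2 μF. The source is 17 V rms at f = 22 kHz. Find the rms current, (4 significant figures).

ω = 2πf = 138200 rad/s
X_L = ωL = 3.456 Ω
X_C = 1/(ωC) = 6.029 Ω
Net reactance X = X_L − X_C = -2.573 Ω
Z = 9.300 − j2.573 Ω
|Z| = √(9.300² + 2.573²) = 9.649 Ω
I = V/|Z| = 17/9.649 = 1.762 A

1.762 A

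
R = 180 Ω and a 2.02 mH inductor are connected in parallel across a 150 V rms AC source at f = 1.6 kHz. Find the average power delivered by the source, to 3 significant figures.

125 W

ω = 2πf = 10050 rad/s
X_L = ωL = 20.3 Ω
Parallel: admittances add. Y = 1/R + 1/(jωL)
Y = (0.00556 − j0.0492) S
|Y| = 0.0496 S → |Z| = 1/|Y| = 20.2 Ω, ∠Z = −∠Y = 83.6°
I = V/|Z| = 7.43 A
P = VI cos φ = 150 × 7.43 × cos(83.6°) = 125 W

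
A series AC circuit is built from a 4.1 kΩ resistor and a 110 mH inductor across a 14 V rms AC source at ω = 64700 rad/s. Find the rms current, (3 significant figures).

1.70 mA

X_L = ωL = 7120 Ω
Z = 4100 + j7120 Ω
|Z| = √(4100² + 7120²) = 8210 Ω
I = V/|Z| = 14/8210 = 1.70 mA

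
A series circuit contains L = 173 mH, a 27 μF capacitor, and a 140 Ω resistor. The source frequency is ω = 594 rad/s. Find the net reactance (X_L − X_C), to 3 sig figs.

X_L = ωL = 103 Ω
X_C = 1/(ωC) = 62.4 Ω
X = 103 − 62.4 = 40.4 Ω

40.4 Ω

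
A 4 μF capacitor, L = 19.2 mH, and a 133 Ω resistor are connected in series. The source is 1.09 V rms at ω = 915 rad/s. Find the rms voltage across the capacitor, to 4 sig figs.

1.033 V

X_L = ωL = 17.57 Ω
X_C = 1/(ωC) = 273.2 Ω
Net reactance X = X_L − X_C = -255.7 Ω
Z = 133.0 − j255.7 Ω
|Z| = √(133.0² + 255.7²) = 288.2 Ω
I = V/|Z| = 3.782 mA
V_C = I·|Z_C| = 0.003782 × 273.2 = 1.033 V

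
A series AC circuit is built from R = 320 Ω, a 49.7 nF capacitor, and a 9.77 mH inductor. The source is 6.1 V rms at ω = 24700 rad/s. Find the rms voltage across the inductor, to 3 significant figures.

X_L = ωL = 241 Ω
X_C = 1/(ωC) = 815 Ω
Net reactance X = X_L − X_C = -573 Ω
Z = 320 − j573 Ω
|Z| = √(320² + 573²) = 657 Ω
I = V/|Z| = 9.29 mA
V_L = I·|Z_L| = 0.00929 × 241 = 2.24 V

2.24 V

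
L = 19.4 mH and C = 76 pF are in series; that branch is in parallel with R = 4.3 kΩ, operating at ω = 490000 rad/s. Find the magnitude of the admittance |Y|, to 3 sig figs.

240 μS

X_L = ωL = 9510 Ω
X_C = 1/(ωC) = 26900 Ω
Branch 1: Z₁ = R = 4300 Ω
Branch 2 (series LC): Z₂ = j(X_L − X_C) = −j17300 Ω
Parallel: Z = Z₁Z₂/(Z₁+Z₂), |Z| = 4170 Ω, ∠Z = -13.9°
|Y| = 1/|Z| = 240 μS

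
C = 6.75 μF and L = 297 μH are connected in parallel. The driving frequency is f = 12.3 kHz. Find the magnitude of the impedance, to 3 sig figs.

2.09 Ω

ω = 2πf = 77280 rad/s
X_L = ωL = 23.0 Ω
X_C = 1/(ωC) = 1.92 Ω
Parallel: admittances add. Y = 1/(jωL) + jωC
Y = (0 + j0.478) S
|Y| = 0.478 S → |Z| = 1/|Y| = 2.09 Ω, ∠Z = −∠Y = -90.0°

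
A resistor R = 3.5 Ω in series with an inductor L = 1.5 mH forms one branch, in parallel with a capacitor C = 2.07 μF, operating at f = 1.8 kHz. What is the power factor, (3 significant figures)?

0.332

ω = 2πf = 11310 rad/s
X_L = ωL = 17.0 Ω
X_C = 1/(ωC) = 42.7 Ω
Branch 1 (R+jX_L): Z₁ = 3.50 + j17.0 Ω, |Z₁| = 17.3 Ω
Branch 2 (−jX_C): Z₂ = −j42.7 Ω
Parallel: Z = Z₁Z₂/(Z₁+Z₂), |Z| = 28.5 Ω, ∠Z = 70.6°
cos φ = cos(70.6°) = 0.332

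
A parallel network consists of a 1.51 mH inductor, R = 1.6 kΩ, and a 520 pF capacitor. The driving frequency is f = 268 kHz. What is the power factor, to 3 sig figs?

0.792

ω = 2πf = 1.684e+06 rad/s
X_L = ωL = 2540 Ω
X_C = 1/(ωC) = 1140 Ω
Parallel: admittances add. Y = 1/R + 1/(jωL) + jωC
Y = (0.000625 + j0.000482) S
|Y| = 0.000789 S → |Z| = 1/|Y| = 1270 Ω, ∠Z = −∠Y = -37.7°
cos φ = cos(-37.7°) = 0.792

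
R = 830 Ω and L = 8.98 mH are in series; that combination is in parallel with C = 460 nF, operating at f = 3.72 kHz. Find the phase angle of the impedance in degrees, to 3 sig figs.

-83.8°

ω = 2πf = 23370 rad/s
X_L = ωL = 210 Ω
X_C = 1/(ωC) = 93.0 Ω
Branch 1 (R+jX_L): Z₁ = 830 + j210 Ω, |Z₁| = 856 Ω
Branch 2 (−jX_C): Z₂ = −j93.0 Ω
Parallel: Z = Z₁Z₂/(Z₁+Z₂), |Z| = 95.0 Ω, ∠Z = -83.8°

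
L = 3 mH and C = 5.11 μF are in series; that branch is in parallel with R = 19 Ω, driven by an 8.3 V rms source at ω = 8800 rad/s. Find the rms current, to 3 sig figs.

2.04 A

X_L = ωL = 26.4 Ω
X_C = 1/(ωC) = 22.2 Ω
Branch 1: Z₁ = R = 19.0 Ω
Branch 2 (series LC): Z₂ = j(X_L − X_C) = j4.16 Ω
Parallel: Z = Z₁Z₂/(Z₁+Z₂), |Z| = 4.07 Ω, ∠Z = 77.6°
I = V/|Z| = 8.3/4.07 = 2.04 A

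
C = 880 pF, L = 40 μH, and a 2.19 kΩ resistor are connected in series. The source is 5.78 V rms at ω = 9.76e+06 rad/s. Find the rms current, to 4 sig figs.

2.619 mA

X_L = ωL = 390.4 Ω
X_C = 1/(ωC) = 116.4 Ω
Net reactance X = X_L − X_C = 274.0 Ω
Z = 2190 + j274.0 Ω
|Z| = √(2190² + 274.0²) = 2207 Ω
I = V/|Z| = 5.78/2207 = 2.619 mA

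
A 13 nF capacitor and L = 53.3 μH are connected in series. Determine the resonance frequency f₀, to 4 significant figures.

191.2 kHz

ω₀ = 1/√(LC) = 1/√(5.33e-05 × 1.3e-08) = 1.201e+06 rad/s
f₀ = ω₀/(2π) = 191.2 kHz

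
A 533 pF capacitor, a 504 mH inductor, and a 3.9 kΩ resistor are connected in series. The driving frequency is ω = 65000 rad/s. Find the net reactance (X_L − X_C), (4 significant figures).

X_L = ωL = 32760 Ω
X_C = 1/(ωC) = 28860 Ω
X = 32760 − 28860 = 3896 Ω

3896 Ω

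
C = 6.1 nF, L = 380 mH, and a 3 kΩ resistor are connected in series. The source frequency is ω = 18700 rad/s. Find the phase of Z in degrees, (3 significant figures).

X_L = ωL = 7110 Ω
X_C = 1/(ωC) = 8770 Ω
Net reactance X = X_L − X_C = -1660 Ω
Z = 3000 − j1660 Ω
|Z| = √(3000² + 1660²) = 3430 Ω
∠Z = arctan(-1660/3000) = -29.0°

-29.0°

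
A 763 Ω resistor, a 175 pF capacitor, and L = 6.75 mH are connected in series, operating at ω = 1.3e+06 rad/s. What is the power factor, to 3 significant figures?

0.172

X_L = ωL = 8780 Ω
X_C = 1/(ωC) = 4400 Ω
Net reactance X = X_L − X_C = 4380 Ω
Z = 763 + j4380 Ω
|Z| = √(763² + 4380²) = 4450 Ω
∠Z = arctan(4380/763) = 80.1°
cos φ = cos(80.1°) = 0.172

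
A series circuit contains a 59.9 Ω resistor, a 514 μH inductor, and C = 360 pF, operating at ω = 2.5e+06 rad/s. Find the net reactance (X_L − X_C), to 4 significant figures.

X_L = ωL = 1285 Ω
X_C = 1/(ωC) = 1111 Ω
X = 1285 − 1111 = 173.9 Ω

173.9 Ω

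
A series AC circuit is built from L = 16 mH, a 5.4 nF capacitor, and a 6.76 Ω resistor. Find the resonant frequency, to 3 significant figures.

17.1 kHz

ω₀ = 1/√(LC) = 1/√(0.016 × 5.4e-09) = 107600 rad/s
f₀ = ω₀/(2π) = 17.1 kHz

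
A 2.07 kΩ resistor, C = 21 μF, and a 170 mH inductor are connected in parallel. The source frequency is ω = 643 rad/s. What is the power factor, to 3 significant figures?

0.110

X_L = ωL = 109 Ω
X_C = 1/(ωC) = 74.1 Ω
Parallel: admittances add. Y = 1/R + 1/(jωL) + jωC
Y = (0.000483 + j0.00435) S
|Y| = 0.00438 S → |Z| = 1/|Y| = 228 Ω, ∠Z = −∠Y = -83.7°
cos φ = cos(-83.7°) = 0.110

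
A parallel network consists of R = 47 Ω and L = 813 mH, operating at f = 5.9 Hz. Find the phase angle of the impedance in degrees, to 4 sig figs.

ω = 2πf = 37.07 rad/s
X_L = ωL = 30.14 Ω
Parallel: admittances add. Y = 1/R + 1/(jωL)
Y = (0.02128 − j0.03318) S
|Y| = 0.03942 S → |Z| = 1/|Y| = 25.37 Ω, ∠Z = −∠Y = 57.33°

57.33°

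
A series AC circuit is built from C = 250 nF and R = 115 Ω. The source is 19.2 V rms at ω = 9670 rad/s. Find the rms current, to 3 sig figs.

44.7 mA

X_C = 1/(ωC) = 414 Ω
Z = 115 − j414 Ω
|Z| = √(115² + 414²) = 429 Ω
I = V/|Z| = 19.2/429 = 44.7 mA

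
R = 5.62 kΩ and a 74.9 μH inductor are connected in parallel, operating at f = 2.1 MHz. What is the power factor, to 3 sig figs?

ω = 2πf = 1.319e+07 rad/s
X_L = ωL = 988 Ω
Parallel: admittances add. Y = 1/R + 1/(jωL)
Y = (0.000178 − j0.00101) S
|Y| = 0.00103 S → |Z| = 1/|Y| = 973 Ω, ∠Z = −∠Y = 80.0°
cos φ = cos(80.0°) = 0.173

0.173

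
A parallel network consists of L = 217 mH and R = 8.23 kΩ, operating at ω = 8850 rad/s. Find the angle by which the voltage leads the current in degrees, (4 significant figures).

76.87°

X_L = ωL = 1920 Ω
Parallel: admittances add. Y = 1/R + 1/(jωL)
Y = (0.0001215 − j0.0005207) S
|Y| = 0.0005347 S → |Z| = 1/|Y| = 1870 Ω, ∠Z = −∠Y = 76.87°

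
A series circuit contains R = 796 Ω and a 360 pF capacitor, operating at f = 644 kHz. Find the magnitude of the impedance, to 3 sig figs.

ω = 2πf = 4.046e+06 rad/s
X_C = 1/(ωC) = 686 Ω
Z = 796 − j686 Ω
|Z| = √(796² + 686²) = 1050 Ω

1050 Ω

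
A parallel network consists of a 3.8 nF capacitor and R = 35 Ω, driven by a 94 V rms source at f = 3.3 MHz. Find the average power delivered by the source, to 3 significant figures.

ω = 2πf = 2.073e+07 rad/s
X_C = 1/(ωC) = 12.7 Ω
Parallel: admittances add. Y = 1/R + jωC
Y = (0.0286 + j0.0788) S
|Y| = 0.0838 S → |Z| = 1/|Y| = 11.9 Ω, ∠Z = −∠Y = -70.1°
I = V/|Z| = 7.88 A
P = VI cos φ = 94 × 7.88 × cos(-70.1°) = 252 W

252 W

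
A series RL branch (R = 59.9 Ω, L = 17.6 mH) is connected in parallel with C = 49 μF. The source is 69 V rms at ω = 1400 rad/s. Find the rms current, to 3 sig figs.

4.44 A

X_L = ωL = 24.6 Ω
X_C = 1/(ωC) = 14.6 Ω
Branch 1 (R+jX_L): Z₁ = 59.9 + j24.6 Ω, |Z₁| = 64.8 Ω
Branch 2 (−jX_C): Z₂ = −j14.6 Ω
Parallel: Z = Z₁Z₂/(Z₁+Z₂), |Z| = 15.5 Ω, ∠Z = -77.2°
I = V/|Z| = 69/15.5 = 4.44 A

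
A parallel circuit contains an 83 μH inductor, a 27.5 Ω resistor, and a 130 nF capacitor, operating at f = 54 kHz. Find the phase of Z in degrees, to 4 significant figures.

ω = 2πf = 339300 rad/s
X_L = ωL = 28.16 Ω
X_C = 1/(ωC) = 22.67 Ω
Parallel: admittances add. Y = 1/R + 1/(jωL) + jωC
Y = (0.03636 + j0.008598) S
|Y| = 0.03737 S → |Z| = 1/|Y| = 26.76 Ω, ∠Z = −∠Y = -13.30°

-13.30°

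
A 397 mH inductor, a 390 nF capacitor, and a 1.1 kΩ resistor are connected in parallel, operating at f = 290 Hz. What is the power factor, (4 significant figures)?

0.8042

ω = 2πf = 1822 rad/s
X_L = ωL = 723.4 Ω
X_C = 1/(ωC) = 1407 Ω
Parallel: admittances add. Y = 1/R + 1/(jωL) + jωC
Y = (0.0009091 − j0.0006718) S
|Y| = 0.001130 S → |Z| = 1/|Y| = 884.7 Ω, ∠Z = −∠Y = 36.46°
cos φ = cos(36.46°) = 0.8042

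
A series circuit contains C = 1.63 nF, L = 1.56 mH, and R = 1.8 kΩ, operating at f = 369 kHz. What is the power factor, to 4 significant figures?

ω = 2πf = 2.318e+06 rad/s
X_L = ωL = 3617 Ω
X_C = 1/(ωC) = 264.6 Ω
Net reactance X = X_L − X_C = 3352 Ω
Z = 1800 + j3352 Ω
|Z| = √(1800² + 3352²) = 3805 Ω
∠Z = arctan(3352/1800) = 61.77°
cos φ = cos(61.77°) = 0.4731

0.4731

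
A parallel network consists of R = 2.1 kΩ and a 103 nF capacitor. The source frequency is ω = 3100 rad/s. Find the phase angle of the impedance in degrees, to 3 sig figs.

X_C = 1/(ωC) = 3130 Ω
Parallel: admittances add. Y = 1/R + jωC
Y = (0.000476 + j0.000319) S
|Y| = 0.000573 S → |Z| = 1/|Y| = 1740 Ω, ∠Z = −∠Y = -33.8°

-33.8°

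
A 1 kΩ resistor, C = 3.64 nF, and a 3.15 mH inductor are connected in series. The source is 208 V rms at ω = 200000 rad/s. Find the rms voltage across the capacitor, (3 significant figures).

X_L = ωL = 630 Ω
X_C = 1/(ωC) = 1370 Ω
Net reactance X = X_L − X_C = -744 Ω
Z = 1000 − j744 Ω
|Z| = √(1000² + 744²) = 1250 Ω
I = V/|Z| = 167 mA
V_C = I·|Z_C| = 0.167 × 1370 = 229 V

229 V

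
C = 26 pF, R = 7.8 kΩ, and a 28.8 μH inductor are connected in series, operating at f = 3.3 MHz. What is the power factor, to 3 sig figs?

0.987

ω = 2πf = 2.073e+07 rad/s
X_L = ωL = 597 Ω
X_C = 1/(ωC) = 1850 Ω
Net reactance X = X_L − X_C = -1260 Ω
Z = 7800 − j1260 Ω
|Z| = √(7800² + 1260²) = 7900 Ω
∠Z = arctan(-1260/7800) = -9.16°
cos φ = cos(-9.16°) = 0.987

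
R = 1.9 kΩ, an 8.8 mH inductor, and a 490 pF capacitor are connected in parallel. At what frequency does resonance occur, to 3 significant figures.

76.6 kHz

ω₀ = 1/√(LC) = 1/√(0.0088 × 4.9e-10) = 481600 rad/s
f₀ = ω₀/(2π) = 76.6 kHz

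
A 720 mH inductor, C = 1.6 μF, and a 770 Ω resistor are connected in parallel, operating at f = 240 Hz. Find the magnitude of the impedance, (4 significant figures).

ω = 2πf = 1508 rad/s
X_L = ωL = 1086 Ω
X_C = 1/(ωC) = 414.5 Ω
Parallel: admittances add. Y = 1/R + 1/(jωL) + jωC
Y = (0.001299 + j0.001492) S
|Y| = 0.001978 S → |Z| = 1/|Y| = 505.6 Ω, ∠Z = −∠Y = -48.96°

505.6 Ω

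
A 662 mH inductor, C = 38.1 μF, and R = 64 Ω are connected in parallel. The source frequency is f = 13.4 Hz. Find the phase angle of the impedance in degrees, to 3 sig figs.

43.3°

ω = 2πf = 84.19 rad/s
X_L = ωL = 55.7 Ω
X_C = 1/(ωC) = 312 Ω
Parallel: admittances add. Y = 1/R + 1/(jωL) + jωC
Y = (0.0156 − j0.0147) S
|Y| = 0.0215 S → |Z| = 1/|Y| = 46.6 Ω, ∠Z = −∠Y = 43.3°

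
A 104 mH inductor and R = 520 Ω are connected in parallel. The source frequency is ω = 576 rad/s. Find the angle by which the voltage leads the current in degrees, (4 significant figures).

83.43°

X_L = ωL = 59.90 Ω
Parallel: admittances add. Y = 1/R + 1/(jωL)
Y = (0.001923 − j0.01669) S
|Y| = 0.01680 S → |Z| = 1/|Y| = 59.51 Ω, ∠Z = −∠Y = 83.43°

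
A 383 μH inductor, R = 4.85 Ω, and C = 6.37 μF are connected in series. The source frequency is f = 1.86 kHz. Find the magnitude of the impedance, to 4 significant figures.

10.19 Ω

ω = 2πf = 11690 rad/s
X_L = ωL = 4.476 Ω
X_C = 1/(ωC) = 13.43 Ω
Net reactance X = X_L − X_C = -8.957 Ω
Z = 4.850 − j8.957 Ω
|Z| = √(4.850² + 8.957²) = 10.19 Ω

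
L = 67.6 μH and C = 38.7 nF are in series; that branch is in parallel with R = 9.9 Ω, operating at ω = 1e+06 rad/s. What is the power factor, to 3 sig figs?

X_L = ωL = 67.6 Ω
X_C = 1/(ωC) = 25.8 Ω
Branch 1: Z₁ = R = 9.90 Ω
Branch 2 (series LC): Z₂ = j(X_L − X_C) = j41.8 Ω
Parallel: Z = Z₁Z₂/(Z₁+Z₂), |Z| = 9.63 Ω, ∠Z = 13.3°
cos φ = cos(13.3°) = 0.973

0.973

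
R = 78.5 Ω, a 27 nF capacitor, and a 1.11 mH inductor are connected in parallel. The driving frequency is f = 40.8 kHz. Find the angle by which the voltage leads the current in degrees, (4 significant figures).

-14.97°

ω = 2πf = 256400 rad/s
X_L = ωL = 284.6 Ω
X_C = 1/(ωC) = 144.5 Ω
Parallel: admittances add. Y = 1/R + 1/(jωL) + jωC
Y = (0.01274 + j0.003407) S
|Y| = 0.01319 S → |Z| = 1/|Y| = 75.83 Ω, ∠Z = −∠Y = -14.97°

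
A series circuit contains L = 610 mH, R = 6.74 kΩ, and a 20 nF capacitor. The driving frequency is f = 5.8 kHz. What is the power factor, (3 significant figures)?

ω = 2πf = 36440 rad/s
X_L = ωL = 22200 Ω
X_C = 1/(ωC) = 1370 Ω
Net reactance X = X_L − X_C = 20900 Ω
Z = 6740 + j20900 Ω
|Z| = √(6740² + 20900²) = 21900 Ω
∠Z = arctan(20900/6740) = 72.1°
cos φ = cos(72.1°) = 0.307

0.307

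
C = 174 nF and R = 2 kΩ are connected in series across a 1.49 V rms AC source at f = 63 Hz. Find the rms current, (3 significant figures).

102 μA

ω = 2πf = 395.8 rad/s
X_C = 1/(ωC) = 14500 Ω
Z = 2000 − j14500 Ω
|Z| = √(2000² + 14500²) = 14700 Ω
I = V/|Z| = 1.49/14700 = 102 μA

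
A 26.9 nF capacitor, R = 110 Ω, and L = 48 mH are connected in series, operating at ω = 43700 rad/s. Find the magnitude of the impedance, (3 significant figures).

X_L = ωL = 2100 Ω
X_C = 1/(ωC) = 851 Ω
Net reactance X = X_L − X_C = 1250 Ω
Z = 110 + j1250 Ω
|Z| = √(110² + 1250²) = 1250 Ω

1250 Ω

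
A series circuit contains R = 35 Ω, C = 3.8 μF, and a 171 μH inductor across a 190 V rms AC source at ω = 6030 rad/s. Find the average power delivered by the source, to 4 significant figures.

415.5 W

X_L = ωL = 1.031 Ω
X_C = 1/(ωC) = 43.64 Ω
Net reactance X = X_L − X_C = -42.61 Ω
Z = 35.00 − j42.61 Ω
|Z| = √(35.00² + 42.61²) = 55.14 Ω
∠Z = arctan(-42.61/35.00) = -50.60°
I = V/|Z| = 3.446 A
P = VI cos φ = 190 × 3.446 × cos(-50.60°) = 415.5 W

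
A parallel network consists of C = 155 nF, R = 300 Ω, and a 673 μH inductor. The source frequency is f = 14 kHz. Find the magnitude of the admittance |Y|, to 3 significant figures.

4.66 mS

ω = 2πf = 87960 rad/s
X_L = ωL = 59.2 Ω
X_C = 1/(ωC) = 73.3 Ω
Parallel: admittances add. Y = 1/R + 1/(jωL) + jωC
Y = (0.00333 − j0.00326) S
|Y| = 0.00466 S → |Z| = 1/|Y| = 215 Ω, ∠Z = −∠Y = 44.3°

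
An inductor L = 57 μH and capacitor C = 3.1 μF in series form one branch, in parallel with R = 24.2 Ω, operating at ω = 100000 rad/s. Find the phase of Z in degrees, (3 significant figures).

X_L = ωL = 5.70 Ω
X_C = 1/(ωC) = 3.23 Ω
Branch 1: Z₁ = R = 24.2 Ω
Branch 2 (series LC): Z₂ = j(X_L − X_C) = j2.47 Ω
Parallel: Z = Z₁Z₂/(Z₁+Z₂), |Z| = 2.46 Ω, ∠Z = 84.2°

84.2°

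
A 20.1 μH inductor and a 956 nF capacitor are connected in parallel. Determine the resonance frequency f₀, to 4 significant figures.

36.31 kHz

ω₀ = 1/√(LC) = 1/√(2.01e-05 × 9.56e-07) = 228100 rad/s
f₀ = ω₀/(2π) = 36.31 kHz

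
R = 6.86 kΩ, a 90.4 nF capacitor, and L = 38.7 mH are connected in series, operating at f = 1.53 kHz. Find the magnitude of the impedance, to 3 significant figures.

6900 Ω

ω = 2πf = 9613 rad/s
X_L = ωL = 372 Ω
X_C = 1/(ωC) = 1150 Ω
Net reactance X = X_L − X_C = -779 Ω
Z = 6860 − j779 Ω
|Z| = √(6860² + 779²) = 6900 Ω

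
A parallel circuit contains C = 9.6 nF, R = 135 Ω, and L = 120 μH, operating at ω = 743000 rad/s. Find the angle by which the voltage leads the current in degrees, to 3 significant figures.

28.9°

X_L = ωL = 89.2 Ω
X_C = 1/(ωC) = 140 Ω
Parallel: admittances add. Y = 1/R + 1/(jωL) + jωC
Y = (0.00741 − j0.00408) S
|Y| = 0.00846 S → |Z| = 1/|Y| = 118 Ω, ∠Z = −∠Y = 28.9°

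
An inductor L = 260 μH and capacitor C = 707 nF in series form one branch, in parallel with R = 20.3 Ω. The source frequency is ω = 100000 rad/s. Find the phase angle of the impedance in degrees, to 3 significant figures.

X_L = ωL = 26.0 Ω
X_C = 1/(ωC) = 14.1 Ω
Branch 1: Z₁ = R = 20.3 Ω
Branch 2 (series LC): Z₂ = j(X_L − X_C) = j11.9 Ω
Parallel: Z = Z₁Z₂/(Z₁+Z₂), |Z| = 10.2 Ω, ∠Z = 59.7°

59.7°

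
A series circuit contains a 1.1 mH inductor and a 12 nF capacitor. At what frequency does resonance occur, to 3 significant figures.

43.8 kHz

ω₀ = 1/√(LC) = 1/√(0.0011 × 1.2e-08) = 275200 rad/s
f₀ = ω₀/(2π) = 43.8 kHz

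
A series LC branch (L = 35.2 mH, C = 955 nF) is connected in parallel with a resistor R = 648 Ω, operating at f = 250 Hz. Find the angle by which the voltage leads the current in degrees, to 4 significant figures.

-46.67°

ω = 2πf = 1571 rad/s
X_L = ωL = 55.29 Ω
X_C = 1/(ωC) = 666.6 Ω
Branch 1: Z₁ = R = 648.0 Ω
Branch 2 (series LC): Z₂ = j(X_L − X_C) = −j611.3 Ω
Parallel: Z = Z₁Z₂/(Z₁+Z₂), |Z| = 444.7 Ω, ∠Z = -46.67°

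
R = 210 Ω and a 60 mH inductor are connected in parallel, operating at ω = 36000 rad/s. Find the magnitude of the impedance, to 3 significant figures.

209 Ω

X_L = ωL = 2160 Ω
Parallel: admittances add. Y = 1/R + 1/(jωL)
Y = (0.00476 − j0.000463) S
|Y| = 0.00478 S → |Z| = 1/|Y| = 209 Ω, ∠Z = −∠Y = 5.55°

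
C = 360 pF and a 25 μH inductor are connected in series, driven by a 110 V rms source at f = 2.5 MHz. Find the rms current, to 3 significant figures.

ω = 2πf = 1.571e+07 rad/s
X_L = ωL = 393 Ω
X_C = 1/(ωC) = 177 Ω
Net reactance X = X_L − X_C = 216 Ω
Z = j216 Ω
|Z| = √(0² + 216²) = 216 Ω
I = V/|Z| = 110/216 = 510 mA

510 mA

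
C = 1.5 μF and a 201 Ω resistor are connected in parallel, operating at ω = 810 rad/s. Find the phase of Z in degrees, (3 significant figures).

X_C = 1/(ωC) = 823 Ω
Parallel: admittances add. Y = 1/R + jωC
Y = (0.00498 + j0.00121) S
|Y| = 0.00512 S → |Z| = 1/|Y| = 195 Ω, ∠Z = −∠Y = -13.7°

-13.7°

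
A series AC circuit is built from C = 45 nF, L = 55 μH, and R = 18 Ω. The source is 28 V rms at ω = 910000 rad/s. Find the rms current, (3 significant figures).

X_L = ωL = 50.1 Ω
X_C = 1/(ωC) = 24.4 Ω
Net reactance X = X_L − X_C = 25.6 Ω
Z = 18.0 + j25.6 Ω
|Z| = √(18.0² + 25.6²) = 31.3 Ω
I = V/|Z| = 28/31.3 = 894 mA

894 mA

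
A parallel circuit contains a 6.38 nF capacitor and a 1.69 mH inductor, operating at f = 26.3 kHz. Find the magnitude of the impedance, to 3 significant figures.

396 Ω

ω = 2πf = 165200 rad/s
X_L = ωL = 279 Ω
X_C = 1/(ωC) = 949 Ω
Parallel: admittances add. Y = 1/(jωL) + jωC
Y = (0 − j0.00253) S
|Y| = 0.00253 S → |Z| = 1/|Y| = 396 Ω, ∠Z = −∠Y = 90.0°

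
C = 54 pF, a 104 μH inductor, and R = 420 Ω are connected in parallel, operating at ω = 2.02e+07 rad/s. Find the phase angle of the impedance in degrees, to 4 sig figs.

X_L = ωL = 2101 Ω
X_C = 1/(ωC) = 916.8 Ω
Parallel: admittances add. Y = 1/R + 1/(jωL) + jωC
Y = (0.002381 + j0.0006148) S
|Y| = 0.002459 S → |Z| = 1/|Y| = 406.7 Ω, ∠Z = −∠Y = -14.48°

-14.48°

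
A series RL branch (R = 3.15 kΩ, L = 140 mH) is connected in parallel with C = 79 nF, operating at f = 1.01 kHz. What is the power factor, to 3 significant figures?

ω = 2πf = 6346 rad/s
X_L = ωL = 888 Ω
X_C = 1/(ωC) = 1990 Ω
Branch 1 (R+jX_L): Z₁ = 3150 + j888 Ω, |Z₁| = 3270 Ω
Branch 2 (−jX_C): Z₂ = −j1990 Ω
Parallel: Z = Z₁Z₂/(Z₁+Z₂), |Z| = 1960 Ω, ∠Z = -54.9°
cos φ = cos(-54.9°) = 0.575

0.575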